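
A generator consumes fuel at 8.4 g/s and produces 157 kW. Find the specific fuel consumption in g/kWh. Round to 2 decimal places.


SFC = (mf / BP) * 3600
Rate = 8.4 / 157 = 0.053503 g/(s*kW)
SFC = 0.053503 * 3600 = 192.61 g/kWh


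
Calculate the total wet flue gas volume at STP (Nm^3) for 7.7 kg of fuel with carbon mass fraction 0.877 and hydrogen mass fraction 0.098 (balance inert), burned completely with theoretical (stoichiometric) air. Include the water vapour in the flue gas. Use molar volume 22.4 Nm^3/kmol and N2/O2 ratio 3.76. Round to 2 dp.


Per kg fuel: CO2 = (C/12 kmol)*22.4 = (0.877/12)*22.4 = 1.63707 Nm^3
Per kg fuel: H2O = (H/2 kmol)*22.4 = (0.098/2)*22.4 = 1.09760 Nm^3
O2 needed per kg fuel = C/12 + H/4 = 0.877/12 + 0.098/4 = 0.09758333 kmol
Per kg fuel: N2 = O2*3.76*22.4 = 0.09758333*3.76*22.4 = 8.21886 Nm^3
Total per kg = 1.63707 + 1.09760 + 8.21886 = 10.95353 Nm^3
Total = 10.95353 * 7.7 = 84.34 Nm^3


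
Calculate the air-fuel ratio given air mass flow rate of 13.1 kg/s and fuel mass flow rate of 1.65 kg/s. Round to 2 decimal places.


AFR = m_air / m_fuel
AFR = 13.1 / 1.65 = 7.94


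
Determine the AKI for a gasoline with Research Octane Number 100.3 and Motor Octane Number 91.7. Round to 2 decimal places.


AKI = (RON + MON) / 2
AKI = (100.3 + 91.7) / 2
AKI = 192.0 / 2 = 96.00


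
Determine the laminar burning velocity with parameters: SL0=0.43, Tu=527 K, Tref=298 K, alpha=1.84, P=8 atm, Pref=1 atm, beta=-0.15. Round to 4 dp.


SL = SL0 * (Tu/Tref)^alpha * (P/Pref)^beta
T ratio = 527/298 = 1.76845638
(T ratio)^alpha = 1.76845638^1.84 = 2.854786
(P/Pref)^beta = 8^(-0.15) = 0.732043
SL = 0.43 * 2.854786 * 0.732043 = 0.8986 m/s


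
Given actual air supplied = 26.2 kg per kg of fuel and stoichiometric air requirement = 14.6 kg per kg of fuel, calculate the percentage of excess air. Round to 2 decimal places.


Excess air = actual - stoichiometric = 26.2 - 14.6 = 11.60 kg/kg fuel
Excess air % = (excess / stoich) * 100 = (11.60 / 14.6) * 100 = 79.45%


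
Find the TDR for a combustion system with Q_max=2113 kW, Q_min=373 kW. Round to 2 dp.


TDR = Q_max / Q_min
TDR = 2113 / 373 = 5.66


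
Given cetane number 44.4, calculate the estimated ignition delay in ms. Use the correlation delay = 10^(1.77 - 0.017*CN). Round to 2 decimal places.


delay = 10^(1.77 - 0.017*CN)
Exponent = 1.77 - 0.017*44.4 = 1.0152
delay = 10^1.0152 = 10.36 ms


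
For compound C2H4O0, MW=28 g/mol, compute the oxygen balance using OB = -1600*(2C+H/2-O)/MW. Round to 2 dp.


OB = -1600 * (2C + H/2 - O) / MW
Inner = 2*2 + 4/2 - 0 = 6.00
OB = -1600 * 6.00 / 28 = -342.86%


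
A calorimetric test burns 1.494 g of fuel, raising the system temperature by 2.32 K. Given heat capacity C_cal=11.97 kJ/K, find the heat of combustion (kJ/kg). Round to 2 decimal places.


Hc = C_cal * delta_T / m_fuel
Q_released = 11.97 * 2.32 = 27.7704 kJ
m_fuel = 1.494 g = 1.494/1000 kg = 0.001494 kg
Hc = 27.7704 / 0.001494 = 18587.95 kJ/kg


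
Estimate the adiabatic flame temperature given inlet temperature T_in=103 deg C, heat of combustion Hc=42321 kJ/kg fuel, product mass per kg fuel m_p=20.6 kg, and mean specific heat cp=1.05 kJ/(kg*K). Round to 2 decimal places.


T_ad = T_in + Hc / (m_p * cp)
Denominator = 20.6 * 1.05 = 21.6300
Temperature rise = 42321 / 21.6300 = 1956.59 K
T_ad = 103 + 1956.59 = 2059.59 deg C


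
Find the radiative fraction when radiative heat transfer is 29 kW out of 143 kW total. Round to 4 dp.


f_rad = Q_rad / Q_total
f_rad = 29 / 143 = 0.2028


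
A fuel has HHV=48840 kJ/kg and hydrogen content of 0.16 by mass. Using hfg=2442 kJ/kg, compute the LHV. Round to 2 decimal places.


LHV = HHV - hfg * 9 * H
Water correction = 2442 * 9 * 0.16 = 3516.480 kJ/kg
LHV = 48840 - 3516.480 = 45323.52 kJ/kg


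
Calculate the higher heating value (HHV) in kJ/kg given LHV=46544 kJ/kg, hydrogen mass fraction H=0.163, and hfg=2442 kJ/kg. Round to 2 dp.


HHV = LHV + hfg * 9 * H
Water addition = 2442 * 9 * 0.163 = 3582.414 kJ/kg
HHV = 46544 + 3582.414 = 50126.41 kJ/kg


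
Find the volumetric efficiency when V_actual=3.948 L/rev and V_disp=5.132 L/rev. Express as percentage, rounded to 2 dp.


eta_v = (V_actual / V_disp) * 100
Ratio = 3.948 / 5.132 = 0.7693
eta_v = 0.7693 * 100 = 76.93%


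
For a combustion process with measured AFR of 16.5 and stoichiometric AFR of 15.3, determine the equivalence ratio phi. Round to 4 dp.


phi = AFR_stoich / AFR_actual
phi = 15.3 / 16.5 = 0.9273


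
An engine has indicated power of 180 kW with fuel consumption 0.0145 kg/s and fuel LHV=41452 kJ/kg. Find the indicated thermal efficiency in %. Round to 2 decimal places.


eta_ith = (IP / (mf * LHV)) * 100
Denominator = 0.0145 * 41452 = 601.0540 kW
eta_ith = (180 / 601.0540) * 100 = 29.95%


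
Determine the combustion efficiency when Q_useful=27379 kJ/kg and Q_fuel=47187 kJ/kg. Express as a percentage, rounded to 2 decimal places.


Efficiency = (Q_useful / Q_fuel) * 100
Efficiency = (27379 / 47187) * 100
Efficiency = 0.5802 * 100 = 58.02%


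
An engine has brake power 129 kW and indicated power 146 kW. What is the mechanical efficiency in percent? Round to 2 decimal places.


eta_mech = (BP / IP) * 100
Ratio = 129 / 146 = 0.8836
eta_mech = 0.8836 * 100 = 88.36%


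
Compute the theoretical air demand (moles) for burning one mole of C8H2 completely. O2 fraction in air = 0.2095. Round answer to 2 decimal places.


Balanced combustion: C8H2 + 8.5 O2 -> 8 CO2 + 1 H2O
O2 needed = C + H/4 = 8 + 2/4 = 8.50 moles
Air moles = O2 / 0.2095 = 8.50 / 0.2095 = 40.57 moles air


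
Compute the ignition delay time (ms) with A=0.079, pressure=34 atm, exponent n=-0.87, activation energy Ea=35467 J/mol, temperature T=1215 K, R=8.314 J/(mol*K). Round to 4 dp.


tau = A * P^n * exp(Ea/(R*T))
P^n = 34^(-0.87) = 0.04651718
Ea/(R*T) = 35467/(8.314*1215) = 3.511059
exp(Ea/(R*T)) = 33.483716
tau = 0.079 * 0.04651718 * 33.483716 = 0.1230 ms


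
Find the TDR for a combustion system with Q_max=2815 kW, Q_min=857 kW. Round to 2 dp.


TDR = Q_max / Q_min
TDR = 2815 / 857 = 3.28


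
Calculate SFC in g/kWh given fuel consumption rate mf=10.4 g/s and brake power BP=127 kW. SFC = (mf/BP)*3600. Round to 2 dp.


SFC = (mf / BP) * 3600
Rate = 10.4 / 127 = 0.081890 g/(s*kW)
SFC = 0.081890 * 3600 = 294.80 g/kWh


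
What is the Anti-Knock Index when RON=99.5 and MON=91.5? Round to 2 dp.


AKI = (RON + MON) / 2
AKI = (99.5 + 91.5) / 2
AKI = 191.0 / 2 = 95.50


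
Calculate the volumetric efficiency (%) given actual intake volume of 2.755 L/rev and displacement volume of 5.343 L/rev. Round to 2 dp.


eta_v = (V_actual / V_disp) * 100
Ratio = 2.755 / 5.343 = 0.5156
eta_v = 0.5156 * 100 = 51.56%


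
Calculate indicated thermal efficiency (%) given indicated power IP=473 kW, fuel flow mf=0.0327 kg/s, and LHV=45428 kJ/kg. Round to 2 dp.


eta_ith = (IP / (mf * LHV)) * 100
Denominator = 0.0327 * 45428 = 1485.4956 kW
eta_ith = (473 / 1485.4956) * 100 = 31.84%


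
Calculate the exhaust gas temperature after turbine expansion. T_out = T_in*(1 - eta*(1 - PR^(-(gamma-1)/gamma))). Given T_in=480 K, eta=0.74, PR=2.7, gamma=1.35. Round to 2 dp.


T_out = T_in * (1 - eta * (1 - PR^(-(gamma-1)/gamma)))
Exponent = -(1.35-1)/1.35 = -0.25925926
PR^exp = 2.7^(-0.25925926) = 0.77297411
Factor = 1 - 0.74*(1 - 0.77297411) = 0.83200084
T_out = 480 * 0.83200084 = 399.36 K


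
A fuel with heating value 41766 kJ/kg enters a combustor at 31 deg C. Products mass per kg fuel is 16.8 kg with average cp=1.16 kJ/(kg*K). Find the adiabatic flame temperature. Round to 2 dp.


T_ad = T_in + Hc / (m_p * cp)
Denominator = 16.8 * 1.16 = 19.4880
Temperature rise = 41766 / 19.4880 = 2143.17 K
T_ad = 31 + 2143.17 = 2174.17 deg C


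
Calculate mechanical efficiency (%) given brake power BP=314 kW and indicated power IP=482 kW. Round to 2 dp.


eta_mech = (BP / IP) * 100
Ratio = 314 / 482 = 0.6515
eta_mech = 0.6515 * 100 = 65.15%


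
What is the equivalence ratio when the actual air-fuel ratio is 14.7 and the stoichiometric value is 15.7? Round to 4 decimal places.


phi = AFR_stoich / AFR_actual
phi = 15.7 / 14.7 = 1.0680


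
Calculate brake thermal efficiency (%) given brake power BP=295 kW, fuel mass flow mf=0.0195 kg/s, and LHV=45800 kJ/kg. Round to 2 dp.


eta_BTE = (BP / (mf * LHV)) * 100
Denominator = 0.0195 * 45800 = 893.1000 kW
eta_BTE = (295 / 893.1000) * 100 = 33.03%


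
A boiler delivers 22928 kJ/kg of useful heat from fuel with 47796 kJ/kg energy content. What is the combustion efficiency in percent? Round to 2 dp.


Efficiency = (Q_useful / Q_fuel) * 100
Efficiency = (22928 / 47796) * 100
Efficiency = 0.4797 * 100 = 47.97%


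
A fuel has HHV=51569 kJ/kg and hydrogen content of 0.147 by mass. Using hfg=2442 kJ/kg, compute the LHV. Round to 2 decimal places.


LHV = HHV - hfg * 9 * H
Water correction = 2442 * 9 * 0.147 = 3230.766 kJ/kg
LHV = 51569 - 3230.766 = 48338.23 kJ/kg


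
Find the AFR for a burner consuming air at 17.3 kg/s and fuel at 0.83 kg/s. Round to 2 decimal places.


AFR = m_air / m_fuel
AFR = 17.3 / 0.83 = 20.84


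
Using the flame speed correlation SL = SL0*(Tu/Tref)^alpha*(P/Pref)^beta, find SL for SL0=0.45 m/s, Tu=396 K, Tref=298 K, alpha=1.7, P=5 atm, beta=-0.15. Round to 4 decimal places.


SL = SL0 * (Tu/Tref)^alpha * (P/Pref)^beta
T ratio = 396/298 = 1.32885906
(T ratio)^alpha = 1.32885906^1.7 = 1.621490
(P/Pref)^beta = 5^(-0.15) = 0.785515
SL = 0.45 * 1.621490 * 0.785515 = 0.5732 m/s


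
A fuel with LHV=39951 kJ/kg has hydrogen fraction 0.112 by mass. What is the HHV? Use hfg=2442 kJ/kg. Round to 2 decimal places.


HHV = LHV + hfg * 9 * H
Water addition = 2442 * 9 * 0.112 = 2461.536 kJ/kg
HHV = 39951 + 2461.536 = 42412.54 kJ/kg


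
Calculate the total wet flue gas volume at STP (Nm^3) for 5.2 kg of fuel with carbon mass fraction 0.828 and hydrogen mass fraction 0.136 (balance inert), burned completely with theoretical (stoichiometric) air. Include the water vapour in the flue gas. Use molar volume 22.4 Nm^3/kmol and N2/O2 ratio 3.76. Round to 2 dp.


Per kg fuel: CO2 = (C/12 kmol)*22.4 = (0.828/12)*22.4 = 1.54560 Nm^3
Per kg fuel: H2O = (H/2 kmol)*22.4 = (0.136/2)*22.4 = 1.52320 Nm^3
O2 needed per kg fuel = C/12 + H/4 = 0.828/12 + 0.136/4 = 0.10300000 kmol
Per kg fuel: N2 = O2*3.76*22.4 = 0.10300000*3.76*22.4 = 8.67507 Nm^3
Total per kg = 1.54560 + 1.52320 + 8.67507 = 11.74387 Nm^3
Total = 11.74387 * 5.2 = 61.07 Nm^3


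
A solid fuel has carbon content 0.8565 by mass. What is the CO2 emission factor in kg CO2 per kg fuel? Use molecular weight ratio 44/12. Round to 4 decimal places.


EF = C_frac * (M_CO2 / M_C)
EF = 0.8565 * (44/12)
EF = 0.8565 * 3.666667 = 3.1405 kg_CO2/kg_fuel


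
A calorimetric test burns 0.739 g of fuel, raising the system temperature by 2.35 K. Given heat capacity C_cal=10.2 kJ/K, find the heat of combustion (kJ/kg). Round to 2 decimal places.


Hc = C_cal * delta_T / m_fuel
Q_released = 10.2 * 2.35 = 23.9700 kJ
m_fuel = 0.739 g = 0.739/1000 kg = 0.000739 kg
Hc = 23.9700 / 0.000739 = 32435.72 kJ/kg


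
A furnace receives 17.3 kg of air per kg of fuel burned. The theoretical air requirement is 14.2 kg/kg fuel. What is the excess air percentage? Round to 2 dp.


Excess air = actual - stoichiometric = 17.3 - 14.2 = 3.10 kg/kg fuel
Excess air % = (excess / stoich) * 100 = (3.10 / 14.2) * 100 = 21.83%


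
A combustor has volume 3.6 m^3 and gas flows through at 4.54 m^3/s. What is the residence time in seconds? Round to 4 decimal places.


tau = V / Q_flow
tau = 3.6 / 4.54 = 0.7930 s


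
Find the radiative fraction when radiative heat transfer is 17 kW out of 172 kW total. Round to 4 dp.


f_rad = Q_rad / Q_total
f_rad = 17 / 172 = 0.0988


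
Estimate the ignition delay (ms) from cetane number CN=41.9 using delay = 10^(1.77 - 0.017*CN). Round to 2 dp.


delay = 10^(1.77 - 0.017*CN)
Exponent = 1.77 - 0.017*41.9 = 1.0577
delay = 10^1.0577 = 11.42 ms


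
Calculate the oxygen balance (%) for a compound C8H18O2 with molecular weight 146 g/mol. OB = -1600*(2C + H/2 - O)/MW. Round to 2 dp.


OB = -1600 * (2C + H/2 - O) / MW
Inner = 2*8 + 18/2 - 2 = 23.00
OB = -1600 * 23.00 / 146 = -252.05%


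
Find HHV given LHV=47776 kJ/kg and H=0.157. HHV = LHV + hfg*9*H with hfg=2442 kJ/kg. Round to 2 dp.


HHV = LHV + hfg * 9 * H
Water addition = 2442 * 9 * 0.157 = 3450.546 kJ/kg
HHV = 47776 + 3450.546 = 51226.55 kJ/kg


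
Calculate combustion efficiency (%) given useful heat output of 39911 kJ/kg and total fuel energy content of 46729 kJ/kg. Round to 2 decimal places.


Efficiency = (Q_useful / Q_fuel) * 100
Efficiency = (39911 / 46729) * 100
Efficiency = 0.8541 * 100 = 85.41%


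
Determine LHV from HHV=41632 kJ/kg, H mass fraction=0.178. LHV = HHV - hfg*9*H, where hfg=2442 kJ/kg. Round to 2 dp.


LHV = HHV - hfg * 9 * H
Water correction = 2442 * 9 * 0.178 = 3912.084 kJ/kg
LHV = 41632 - 3912.084 = 37719.92 kJ/kg


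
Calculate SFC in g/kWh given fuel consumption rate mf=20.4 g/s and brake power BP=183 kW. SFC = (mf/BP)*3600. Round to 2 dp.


SFC = (mf / BP) * 3600
Rate = 20.4 / 183 = 0.111475 g/(s*kW)
SFC = 0.111475 * 3600 = 401.31 g/kWh


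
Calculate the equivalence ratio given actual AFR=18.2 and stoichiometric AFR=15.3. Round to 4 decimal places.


phi = AFR_stoich / AFR_actual
phi = 15.3 / 18.2 = 0.8407


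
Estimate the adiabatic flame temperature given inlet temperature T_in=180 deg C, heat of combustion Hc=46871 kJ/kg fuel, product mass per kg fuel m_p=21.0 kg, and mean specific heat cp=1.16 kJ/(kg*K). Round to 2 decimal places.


T_ad = T_in + Hc / (m_p * cp)
Denominator = 21.0 * 1.16 = 24.3600
Temperature rise = 46871 / 24.3600 = 1924.10 K
T_ad = 180 + 1924.10 = 2104.10 deg C


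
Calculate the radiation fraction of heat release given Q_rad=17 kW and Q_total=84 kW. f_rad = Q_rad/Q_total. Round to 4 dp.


f_rad = Q_rad / Q_total
f_rad = 17 / 84 = 0.2024


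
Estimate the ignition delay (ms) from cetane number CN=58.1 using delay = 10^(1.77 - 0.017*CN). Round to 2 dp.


delay = 10^(1.77 - 0.017*CN)
Exponent = 1.77 - 0.017*58.1 = 0.7823
delay = 10^0.7823 = 6.06 ms


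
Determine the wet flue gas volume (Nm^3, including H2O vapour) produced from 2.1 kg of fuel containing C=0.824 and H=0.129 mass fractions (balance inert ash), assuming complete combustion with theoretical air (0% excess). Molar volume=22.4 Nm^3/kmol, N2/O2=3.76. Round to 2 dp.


Per kg fuel: CO2 = (C/12 kmol)*22.4 = (0.824/12)*22.4 = 1.53813 Nm^3
Per kg fuel: H2O = (H/2 kmol)*22.4 = (0.129/2)*22.4 = 1.44480 Nm^3
O2 needed per kg fuel = C/12 + H/4 = 0.824/12 + 0.129/4 = 0.10091667 kmol
Per kg fuel: N2 = O2*3.76*22.4 = 0.10091667*3.76*22.4 = 8.49961 Nm^3
Total per kg = 1.53813 + 1.44480 + 8.49961 = 11.48254 Nm^3
Total = 11.48254 * 2.1 = 24.11 Nm^3


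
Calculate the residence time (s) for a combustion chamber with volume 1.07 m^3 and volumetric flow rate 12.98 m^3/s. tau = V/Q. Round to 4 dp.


tau = V / Q_flow
tau = 1.07 / 12.98 = 0.0824 s


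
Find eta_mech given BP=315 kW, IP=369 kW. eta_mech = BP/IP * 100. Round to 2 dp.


eta_mech = (BP / IP) * 100
Ratio = 315 / 369 = 0.8537
eta_mech = 0.8537 * 100 = 85.37%


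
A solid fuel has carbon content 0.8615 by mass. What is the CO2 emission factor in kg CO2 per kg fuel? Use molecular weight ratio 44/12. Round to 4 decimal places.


EF = C_frac * (M_CO2 / M_C)
EF = 0.8615 * (44/12)
EF = 0.8615 * 3.666667 = 3.1588 kg_CO2/kg_fuel


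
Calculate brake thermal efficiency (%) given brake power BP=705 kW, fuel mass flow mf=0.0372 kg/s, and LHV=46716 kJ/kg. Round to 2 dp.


eta_BTE = (BP / (mf * LHV)) * 100
Denominator = 0.0372 * 46716 = 1737.8352 kW
eta_BTE = (705 / 1737.8352) * 100 = 40.57%


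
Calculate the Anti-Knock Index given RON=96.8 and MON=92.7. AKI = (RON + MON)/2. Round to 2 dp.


AKI = (RON + MON) / 2
AKI = (96.8 + 92.7) / 2
AKI = 189.5 / 2 = 94.75


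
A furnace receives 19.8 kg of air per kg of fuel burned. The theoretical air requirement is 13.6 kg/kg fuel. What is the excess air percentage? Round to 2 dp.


Excess air = actual - stoichiometric = 19.8 - 13.6 = 6.20 kg/kg fuel
Excess air % = (excess / stoich) * 100 = (6.20 / 13.6) * 100 = 45.59%


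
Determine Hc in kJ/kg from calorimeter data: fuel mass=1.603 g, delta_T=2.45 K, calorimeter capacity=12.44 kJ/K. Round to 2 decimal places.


Hc = C_cal * delta_T / m_fuel
Q_released = 12.44 * 2.45 = 30.4780 kJ
m_fuel = 1.603 g = 1.603/1000 kg = 0.001603 kg
Hc = 30.4780 / 0.001603 = 19013.10 kJ/kg


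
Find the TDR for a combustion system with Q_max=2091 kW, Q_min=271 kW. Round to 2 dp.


TDR = Q_max / Q_min
TDR = 2091 / 271 = 7.72


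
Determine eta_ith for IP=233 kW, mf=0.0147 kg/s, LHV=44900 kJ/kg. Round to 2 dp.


eta_ith = (IP / (mf * LHV)) * 100
Denominator = 0.0147 * 44900 = 660.0300 kW
eta_ith = (233 / 660.0300) * 100 = 35.30%


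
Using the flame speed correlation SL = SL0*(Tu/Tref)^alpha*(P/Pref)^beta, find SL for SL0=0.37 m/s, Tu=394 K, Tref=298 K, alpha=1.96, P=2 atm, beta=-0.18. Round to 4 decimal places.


SL = SL0 * (Tu/Tref)^alpha * (P/Pref)^beta
T ratio = 394/298 = 1.32214765
(T ratio)^alpha = 1.32214765^1.96 = 1.728657
(P/Pref)^beta = 2^(-0.18) = 0.882703
SL = 0.37 * 1.728657 * 0.882703 = 0.5646 m/s


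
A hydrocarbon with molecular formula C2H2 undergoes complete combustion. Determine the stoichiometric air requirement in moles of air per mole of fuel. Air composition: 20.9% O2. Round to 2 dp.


Balanced combustion: C2H2 + 2.5 O2 -> 2 CO2 + 1 H2O
O2 needed = C + H/4 = 2 + 2/4 = 2.50 moles
Air moles = O2 / 0.209 = 2.50 / 0.209 = 11.96 moles air


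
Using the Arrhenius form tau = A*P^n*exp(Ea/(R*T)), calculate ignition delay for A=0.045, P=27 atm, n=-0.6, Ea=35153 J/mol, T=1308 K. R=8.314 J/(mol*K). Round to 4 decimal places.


tau = A * P^n * exp(Ea/(R*T))
P^n = 27^(-0.6) = 0.13841455
Ea/(R*T) = 35153/(8.314*1308) = 3.232545
exp(Ea/(R*T)) = 25.344085
tau = 0.045 * 0.13841455 * 25.344085 = 0.1579 ms


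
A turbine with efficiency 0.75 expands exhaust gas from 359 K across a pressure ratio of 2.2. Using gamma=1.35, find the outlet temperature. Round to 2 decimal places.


T_out = T_in * (1 - eta * (1 - PR^(-(gamma-1)/gamma)))
Exponent = -(1.35-1)/1.35 = -0.25925926
PR^exp = 2.2^(-0.25925926) = 0.81512413
Factor = 1 - 0.75*(1 - 0.81512413) = 0.86134310
T_out = 359 * 0.86134310 = 309.22 K


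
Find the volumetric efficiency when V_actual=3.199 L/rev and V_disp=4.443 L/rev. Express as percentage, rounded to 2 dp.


eta_v = (V_actual / V_disp) * 100
Ratio = 3.199 / 4.443 = 0.7200
eta_v = 0.7200 * 100 = 72.00%


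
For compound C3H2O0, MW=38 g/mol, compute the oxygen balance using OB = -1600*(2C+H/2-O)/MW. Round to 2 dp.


OB = -1600 * (2C + H/2 - O) / MW
Inner = 2*3 + 2/2 - 0 = 7.00
OB = -1600 * 7.00 / 38 = -294.74%


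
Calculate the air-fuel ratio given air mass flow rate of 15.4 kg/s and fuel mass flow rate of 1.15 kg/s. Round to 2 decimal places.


AFR = m_air / m_fuel
AFR = 15.4 / 1.15 = 13.39


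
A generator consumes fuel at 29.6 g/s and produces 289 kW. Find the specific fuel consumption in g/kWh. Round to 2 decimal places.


SFC = (mf / BP) * 3600
Rate = 29.6 / 289 = 0.102422 g/(s*kW)
SFC = 0.102422 * 3600 = 368.72 g/kWh


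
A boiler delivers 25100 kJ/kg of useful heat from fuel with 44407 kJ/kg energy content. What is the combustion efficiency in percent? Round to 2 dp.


Efficiency = (Q_useful / Q_fuel) * 100
Efficiency = (25100 / 44407) * 100
Efficiency = 0.5652 * 100 = 56.52%


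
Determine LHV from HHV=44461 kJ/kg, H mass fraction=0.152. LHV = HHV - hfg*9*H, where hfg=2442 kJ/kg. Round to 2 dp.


LHV = HHV - hfg * 9 * H
Water correction = 2442 * 9 * 0.152 = 3340.656 kJ/kg
LHV = 44461 - 3340.656 = 41120.34 kJ/kg


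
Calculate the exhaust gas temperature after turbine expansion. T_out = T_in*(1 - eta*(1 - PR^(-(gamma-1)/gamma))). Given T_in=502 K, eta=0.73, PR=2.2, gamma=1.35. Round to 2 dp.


T_out = T_in * (1 - eta * (1 - PR^(-(gamma-1)/gamma)))
Exponent = -(1.35-1)/1.35 = -0.25925926
PR^exp = 2.2^(-0.25925926) = 0.81512413
Factor = 1 - 0.73*(1 - 0.81512413) = 0.86504061
T_out = 502 * 0.86504061 = 434.25 K


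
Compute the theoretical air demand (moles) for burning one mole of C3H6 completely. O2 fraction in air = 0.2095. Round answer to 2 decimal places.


Balanced combustion: C3H6 + 4.5 O2 -> 3 CO2 + 3 H2O
O2 needed = C + H/4 = 3 + 6/4 = 4.50 moles
Air moles = O2 / 0.2095 = 4.50 / 0.2095 = 21.48 moles air


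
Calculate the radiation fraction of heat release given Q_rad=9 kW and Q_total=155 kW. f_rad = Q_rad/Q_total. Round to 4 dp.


f_rad = Q_rad / Q_total
f_rad = 9 / 155 = 0.0581


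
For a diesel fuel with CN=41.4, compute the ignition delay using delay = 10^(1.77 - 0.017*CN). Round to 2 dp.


delay = 10^(1.77 - 0.017*CN)
Exponent = 1.77 - 0.017*41.4 = 1.0662
delay = 10^1.0662 = 11.65 ms


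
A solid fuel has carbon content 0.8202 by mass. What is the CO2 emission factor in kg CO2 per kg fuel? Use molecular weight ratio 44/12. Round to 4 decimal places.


EF = C_frac * (M_CO2 / M_C)
EF = 0.8202 * (44/12)
EF = 0.8202 * 3.666667 = 3.0074 kg_CO2/kg_fuel


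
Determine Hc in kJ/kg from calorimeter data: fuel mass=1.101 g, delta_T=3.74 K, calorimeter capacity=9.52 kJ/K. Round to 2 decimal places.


Hc = C_cal * delta_T / m_fuel
Q_released = 9.52 * 3.74 = 35.6048 kJ
m_fuel = 1.101 g = 1.101/1000 kg = 0.001101 kg
Hc = 35.6048 / 0.001101 = 32338.60 kJ/kg


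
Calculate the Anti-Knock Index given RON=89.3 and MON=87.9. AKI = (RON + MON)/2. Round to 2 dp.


AKI = (RON + MON) / 2
AKI = (89.3 + 87.9) / 2
AKI = 177.2 / 2 = 88.60


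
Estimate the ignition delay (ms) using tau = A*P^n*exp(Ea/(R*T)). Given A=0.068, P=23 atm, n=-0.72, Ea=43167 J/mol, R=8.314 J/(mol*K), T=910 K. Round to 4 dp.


tau = A * P^n * exp(Ea/(R*T))
P^n = 23^(-0.72) = 0.10460585
Ea/(R*T) = 43167/(8.314*910) = 5.705589
exp(Ea/(R*T)) = 300.542331
tau = 0.068 * 0.10460585 * 300.542331 = 2.1378 ms


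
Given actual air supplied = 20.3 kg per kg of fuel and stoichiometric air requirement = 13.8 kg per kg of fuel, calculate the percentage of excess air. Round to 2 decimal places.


Excess air = actual - stoichiometric = 20.3 - 13.8 = 6.50 kg/kg fuel
Excess air % = (excess / stoich) * 100 = (6.50 / 13.8) * 100 = 47.10%


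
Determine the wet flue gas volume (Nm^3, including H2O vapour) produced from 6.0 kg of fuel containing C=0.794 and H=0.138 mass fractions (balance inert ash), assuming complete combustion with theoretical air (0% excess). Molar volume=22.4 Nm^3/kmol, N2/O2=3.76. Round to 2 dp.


Per kg fuel: CO2 = (C/12 kmol)*22.4 = (0.794/12)*22.4 = 1.48213 Nm^3
Per kg fuel: H2O = (H/2 kmol)*22.4 = (0.138/2)*22.4 = 1.54560 Nm^3
O2 needed per kg fuel = C/12 + H/4 = 0.794/12 + 0.138/4 = 0.10066667 kmol
Per kg fuel: N2 = O2*3.76*22.4 = 0.10066667*3.76*22.4 = 8.47855 Nm^3
Total per kg = 1.48213 + 1.54560 + 8.47855 = 11.50628 Nm^3
Total = 11.50628 * 6.0 = 69.04 Nm^3


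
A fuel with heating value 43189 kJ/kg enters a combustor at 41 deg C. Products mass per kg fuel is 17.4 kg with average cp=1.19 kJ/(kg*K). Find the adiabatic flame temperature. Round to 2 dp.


T_ad = T_in + Hc / (m_p * cp)
Denominator = 17.4 * 1.19 = 20.7060
Temperature rise = 43189 / 20.7060 = 2085.82 K
T_ad = 41 + 2085.82 = 2126.82 deg C


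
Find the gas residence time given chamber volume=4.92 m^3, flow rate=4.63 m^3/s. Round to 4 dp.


tau = V / Q_flow
tau = 4.92 / 4.63 = 1.0626 s


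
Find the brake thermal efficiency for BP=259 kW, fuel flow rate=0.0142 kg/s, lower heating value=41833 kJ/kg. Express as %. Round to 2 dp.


eta_BTE = (BP / (mf * LHV)) * 100
Denominator = 0.0142 * 41833 = 594.0286 kW
eta_BTE = (259 / 594.0286) * 100 = 43.60%


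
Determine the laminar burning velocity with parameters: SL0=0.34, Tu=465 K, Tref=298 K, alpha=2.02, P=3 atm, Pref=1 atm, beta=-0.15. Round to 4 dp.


SL = SL0 * (Tu/Tref)^alpha * (P/Pref)^beta
T ratio = 465/298 = 1.56040268
(T ratio)^alpha = 1.56040268^2.02 = 2.456621
(P/Pref)^beta = 3^(-0.15) = 0.848070
SL = 0.34 * 2.456621 * 0.848070 = 0.7084 m/s


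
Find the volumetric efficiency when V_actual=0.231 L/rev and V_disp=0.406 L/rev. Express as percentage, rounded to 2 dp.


eta_v = (V_actual / V_disp) * 100
Ratio = 0.231 / 0.406 = 0.5690
eta_v = 0.5690 * 100 = 56.90%


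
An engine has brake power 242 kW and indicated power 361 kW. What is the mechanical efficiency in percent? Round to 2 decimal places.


eta_mech = (BP / IP) * 100
Ratio = 242 / 361 = 0.6704
eta_mech = 0.6704 * 100 = 67.04%


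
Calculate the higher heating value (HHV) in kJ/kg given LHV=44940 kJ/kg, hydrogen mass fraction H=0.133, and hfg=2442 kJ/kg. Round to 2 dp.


HHV = LHV + hfg * 9 * H
Water addition = 2442 * 9 * 0.133 = 2923.074 kJ/kg
HHV = 44940 + 2923.074 = 47863.07 kJ/kg


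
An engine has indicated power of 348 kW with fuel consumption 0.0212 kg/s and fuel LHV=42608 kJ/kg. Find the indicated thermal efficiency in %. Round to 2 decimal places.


eta_ith = (IP / (mf * LHV)) * 100
Denominator = 0.0212 * 42608 = 903.2896 kW
eta_ith = (348 / 903.2896) * 100 = 38.53%


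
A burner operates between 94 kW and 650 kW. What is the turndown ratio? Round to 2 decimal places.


TDR = Q_max / Q_min
TDR = 650 / 94 = 6.91


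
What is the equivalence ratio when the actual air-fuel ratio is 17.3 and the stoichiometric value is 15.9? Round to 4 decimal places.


phi = AFR_stoich / AFR_actual
phi = 15.9 / 17.3 = 0.9191


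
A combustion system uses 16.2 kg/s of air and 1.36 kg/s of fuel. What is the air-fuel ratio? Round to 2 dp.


AFR = m_air / m_fuel
AFR = 16.2 / 1.36 = 11.91


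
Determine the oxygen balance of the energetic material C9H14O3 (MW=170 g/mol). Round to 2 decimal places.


OB = -1600 * (2C + H/2 - O) / MW
Inner = 2*9 + 14/2 - 3 = 22.00
OB = -1600 * 22.00 / 170 = -207.06%


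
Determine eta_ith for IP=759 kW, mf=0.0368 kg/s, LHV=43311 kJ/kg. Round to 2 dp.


eta_ith = (IP / (mf * LHV)) * 100
Denominator = 0.0368 * 43311 = 1593.8448 kW
eta_ith = (759 / 1593.8448) * 100 = 47.62%


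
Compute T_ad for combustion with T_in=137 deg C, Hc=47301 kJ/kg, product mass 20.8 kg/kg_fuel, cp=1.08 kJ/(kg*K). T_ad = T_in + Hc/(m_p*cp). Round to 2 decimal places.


T_ad = T_in + Hc / (m_p * cp)
Denominator = 20.8 * 1.08 = 22.4640
Temperature rise = 47301 / 22.4640 = 2105.64 K
T_ad = 137 + 2105.64 = 2242.64 deg C


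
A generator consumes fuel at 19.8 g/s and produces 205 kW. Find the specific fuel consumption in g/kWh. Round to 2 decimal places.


SFC = (mf / BP) * 3600
Rate = 19.8 / 205 = 0.096585 g/(s*kW)
SFC = 0.096585 * 3600 = 347.71 g/kWh


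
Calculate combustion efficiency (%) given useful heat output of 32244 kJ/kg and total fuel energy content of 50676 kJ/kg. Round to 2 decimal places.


Efficiency = (Q_useful / Q_fuel) * 100
Efficiency = (32244 / 50676) * 100
Efficiency = 0.6363 * 100 = 63.63%


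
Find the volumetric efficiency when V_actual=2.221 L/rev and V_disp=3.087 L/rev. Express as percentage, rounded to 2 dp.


eta_v = (V_actual / V_disp) * 100
Ratio = 2.221 / 3.087 = 0.7195
eta_v = 0.7195 * 100 = 71.95%


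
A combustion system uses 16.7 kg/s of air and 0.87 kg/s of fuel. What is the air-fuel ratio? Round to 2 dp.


AFR = m_air / m_fuel
AFR = 16.7 / 0.87 = 19.20


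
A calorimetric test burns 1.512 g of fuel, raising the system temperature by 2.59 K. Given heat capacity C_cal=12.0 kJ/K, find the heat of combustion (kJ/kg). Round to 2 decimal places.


Hc = C_cal * delta_T / m_fuel
Q_released = 12.0 * 2.59 = 31.0800 kJ
m_fuel = 1.512 g = 1.512/1000 kg = 0.001512 kg
Hc = 31.0800 / 0.001512 = 20555.56 kJ/kg


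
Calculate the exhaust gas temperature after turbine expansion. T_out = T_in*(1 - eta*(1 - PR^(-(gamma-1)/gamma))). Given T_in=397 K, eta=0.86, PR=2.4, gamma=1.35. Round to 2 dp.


T_out = T_in * (1 - eta * (1 - PR^(-(gamma-1)/gamma)))
Exponent = -(1.35-1)/1.35 = -0.25925926
PR^exp = 2.4^(-0.25925926) = 0.79694200
Factor = 1 - 0.86*(1 - 0.79694200) = 0.82537012
T_out = 397 * 0.82537012 = 327.67 K


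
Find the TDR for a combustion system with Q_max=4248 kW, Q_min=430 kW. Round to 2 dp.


TDR = Q_max / Q_min
TDR = 4248 / 430 = 9.88


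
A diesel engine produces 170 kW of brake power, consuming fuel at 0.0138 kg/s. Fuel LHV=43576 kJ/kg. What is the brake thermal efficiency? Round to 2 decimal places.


eta_BTE = (BP / (mf * LHV)) * 100
Denominator = 0.0138 * 43576 = 601.3488 kW
eta_BTE = (170 / 601.3488) * 100 = 28.27%


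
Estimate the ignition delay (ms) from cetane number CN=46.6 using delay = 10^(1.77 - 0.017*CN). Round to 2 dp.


delay = 10^(1.77 - 0.017*CN)
Exponent = 1.77 - 0.017*46.6 = 0.9778
delay = 10^0.9778 = 9.50 ms


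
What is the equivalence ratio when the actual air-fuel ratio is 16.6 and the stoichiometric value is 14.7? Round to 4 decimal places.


phi = AFR_stoich / AFR_actual
phi = 14.7 / 16.6 = 0.8855


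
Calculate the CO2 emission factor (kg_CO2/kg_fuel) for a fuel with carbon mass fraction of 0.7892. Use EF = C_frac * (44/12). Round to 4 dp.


EF = C_frac * (M_CO2 / M_C)
EF = 0.7892 * (44/12)
EF = 0.7892 * 3.666667 = 2.8937 kg_CO2/kg_fuel


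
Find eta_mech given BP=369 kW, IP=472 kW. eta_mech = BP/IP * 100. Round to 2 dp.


eta_mech = (BP / IP) * 100
Ratio = 369 / 472 = 0.7818
eta_mech = 0.7818 * 100 = 78.18%


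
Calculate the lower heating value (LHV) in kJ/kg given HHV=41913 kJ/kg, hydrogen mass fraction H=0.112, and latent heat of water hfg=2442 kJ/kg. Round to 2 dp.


LHV = HHV - hfg * 9 * H
Water correction = 2442 * 9 * 0.112 = 2461.536 kJ/kg
LHV = 41913 - 2461.536 = 39451.46 kJ/kg


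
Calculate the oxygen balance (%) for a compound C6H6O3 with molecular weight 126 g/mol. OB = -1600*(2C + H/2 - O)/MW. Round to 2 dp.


OB = -1600 * (2C + H/2 - O) / MW
Inner = 2*6 + 6/2 - 3 = 12.00
OB = -1600 * 12.00 / 126 = -152.38%


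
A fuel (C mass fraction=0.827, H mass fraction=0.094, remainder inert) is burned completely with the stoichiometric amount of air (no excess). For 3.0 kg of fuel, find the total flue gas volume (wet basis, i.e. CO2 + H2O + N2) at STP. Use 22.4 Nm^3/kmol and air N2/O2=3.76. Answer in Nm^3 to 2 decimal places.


Per kg fuel: CO2 = (C/12 kmol)*22.4 = (0.827/12)*22.4 = 1.54373 Nm^3
Per kg fuel: H2O = (H/2 kmol)*22.4 = (0.094/2)*22.4 = 1.05280 Nm^3
O2 needed per kg fuel = C/12 + H/4 = 0.827/12 + 0.094/4 = 0.09241667 kmol
Per kg fuel: N2 = O2*3.76*22.4 = 0.09241667*3.76*22.4 = 7.78370 Nm^3
Total per kg = 1.54373 + 1.05280 + 7.78370 = 10.38023 Nm^3
Total = 10.38023 * 3.0 = 31.14 Nm^3


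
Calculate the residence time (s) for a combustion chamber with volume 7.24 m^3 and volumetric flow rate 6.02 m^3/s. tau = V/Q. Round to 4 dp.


tau = V / Q_flow
tau = 7.24 / 6.02 = 1.2027 s


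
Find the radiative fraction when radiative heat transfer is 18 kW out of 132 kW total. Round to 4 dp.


f_rad = Q_rad / Q_total
f_rad = 18 / 132 = 0.1364


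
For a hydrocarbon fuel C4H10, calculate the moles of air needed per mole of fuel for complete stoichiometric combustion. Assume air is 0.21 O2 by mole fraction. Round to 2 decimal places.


Balanced combustion: C4H10 + 6.5 O2 -> 4 CO2 + 5 H2O
O2 needed = C + H/4 = 4 + 10/4 = 6.50 moles
Air moles = O2 / 0.21 = 6.50 / 0.21 = 30.95 moles air


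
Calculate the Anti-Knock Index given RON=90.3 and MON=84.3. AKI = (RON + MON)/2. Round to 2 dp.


AKI = (RON + MON) / 2
AKI = (90.3 + 84.3) / 2
AKI = 174.6 / 2 = 87.30


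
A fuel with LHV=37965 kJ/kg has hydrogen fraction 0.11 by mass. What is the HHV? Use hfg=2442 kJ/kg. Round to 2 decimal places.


HHV = LHV + hfg * 9 * H
Water addition = 2442 * 9 * 0.11 = 2417.580 kJ/kg
HHV = 37965 + 2417.580 = 40382.58 kJ/kg


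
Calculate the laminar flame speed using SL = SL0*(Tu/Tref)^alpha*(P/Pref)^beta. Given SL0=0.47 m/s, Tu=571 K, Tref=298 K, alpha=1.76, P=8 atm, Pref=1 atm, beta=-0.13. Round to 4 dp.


SL = SL0 * (Tu/Tref)^alpha * (P/Pref)^beta
T ratio = 571/298 = 1.91610738
(T ratio)^alpha = 1.91610738^1.76 = 3.140935
(P/Pref)^beta = 8^(-0.13) = 0.763130
SL = 0.47 * 3.140935 * 0.763130 = 1.1266 m/s


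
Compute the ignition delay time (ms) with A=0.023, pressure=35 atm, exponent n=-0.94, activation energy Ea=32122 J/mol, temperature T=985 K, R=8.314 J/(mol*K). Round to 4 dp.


tau = A * P^n * exp(Ea/(R*T))
P^n = 35^(-0.94) = 0.03536519
Ea/(R*T) = 32122/(8.314*985) = 3.922440
exp(Ea/(R*T)) = 50.523580
tau = 0.023 * 0.03536519 * 50.523580 = 0.0411 ms


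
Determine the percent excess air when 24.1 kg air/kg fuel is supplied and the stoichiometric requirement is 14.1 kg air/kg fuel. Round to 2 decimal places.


Excess air = actual - stoichiometric = 24.1 - 14.1 = 10.00 kg/kg fuel
Excess air % = (excess / stoich) * 100 = (10.00 / 14.1) * 100 = 70.92%


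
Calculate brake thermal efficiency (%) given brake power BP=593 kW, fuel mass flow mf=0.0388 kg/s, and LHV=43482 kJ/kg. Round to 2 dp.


eta_BTE = (BP / (mf * LHV)) * 100
Denominator = 0.0388 * 43482 = 1687.1016 kW
eta_BTE = (593 / 1687.1016) * 100 = 35.15%


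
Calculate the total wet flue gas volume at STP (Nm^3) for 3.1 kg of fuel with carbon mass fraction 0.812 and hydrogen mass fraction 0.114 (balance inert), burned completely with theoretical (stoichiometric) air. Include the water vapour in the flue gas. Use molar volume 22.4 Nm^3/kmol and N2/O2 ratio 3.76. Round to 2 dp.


Per kg fuel: CO2 = (C/12 kmol)*22.4 = (0.812/12)*22.4 = 1.51573 Nm^3
Per kg fuel: H2O = (H/2 kmol)*22.4 = (0.114/2)*22.4 = 1.27680 Nm^3
O2 needed per kg fuel = C/12 + H/4 = 0.812/12 + 0.114/4 = 0.09616667 kmol
Per kg fuel: N2 = O2*3.76*22.4 = 0.09616667*3.76*22.4 = 8.09954 Nm^3
Total per kg = 1.51573 + 1.27680 + 8.09954 = 10.89207 Nm^3
Total = 10.89207 * 3.1 = 33.77 Nm^3


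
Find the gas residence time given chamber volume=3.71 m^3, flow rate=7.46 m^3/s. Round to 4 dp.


tau = V / Q_flow
tau = 3.71 / 7.46 = 0.4973 s


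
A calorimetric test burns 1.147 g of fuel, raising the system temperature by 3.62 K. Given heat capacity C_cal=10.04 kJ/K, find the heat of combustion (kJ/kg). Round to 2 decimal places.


Hc = C_cal * delta_T / m_fuel
Q_released = 10.04 * 3.62 = 36.3448 kJ
m_fuel = 1.147 g = 1.147/1000 kg = 0.001147 kg
Hc = 36.3448 / 0.001147 = 31686.84 kJ/kg


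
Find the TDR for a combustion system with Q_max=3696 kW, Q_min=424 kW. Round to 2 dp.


TDR = Q_max / Q_min
TDR = 3696 / 424 = 8.72


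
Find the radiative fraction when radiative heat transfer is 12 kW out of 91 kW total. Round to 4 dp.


f_rad = Q_rad / Q_total
f_rad = 12 / 91 = 0.1319


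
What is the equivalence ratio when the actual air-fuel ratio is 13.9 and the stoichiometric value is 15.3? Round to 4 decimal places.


phi = AFR_stoich / AFR_actual
phi = 15.3 / 13.9 = 1.1007


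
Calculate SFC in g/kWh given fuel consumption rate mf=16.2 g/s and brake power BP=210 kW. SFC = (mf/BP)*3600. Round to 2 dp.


SFC = (mf / BP) * 3600
Rate = 16.2 / 210 = 0.077143 g/(s*kW)
SFC = 0.077143 * 3600 = 277.71 g/kWh


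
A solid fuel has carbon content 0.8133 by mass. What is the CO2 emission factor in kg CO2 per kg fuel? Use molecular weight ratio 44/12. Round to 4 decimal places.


EF = C_frac * (M_CO2 / M_C)
EF = 0.8133 * (44/12)
EF = 0.8133 * 3.666667 = 2.9821 kg_CO2/kg_fuel


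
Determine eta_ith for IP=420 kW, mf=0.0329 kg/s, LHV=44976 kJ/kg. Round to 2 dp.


eta_ith = (IP / (mf * LHV)) * 100
Denominator = 0.0329 * 44976 = 1479.7104 kW
eta_ith = (420 / 1479.7104) * 100 = 28.38%


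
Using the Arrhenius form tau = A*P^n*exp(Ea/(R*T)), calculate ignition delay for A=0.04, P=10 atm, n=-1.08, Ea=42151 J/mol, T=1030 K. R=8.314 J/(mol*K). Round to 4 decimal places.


tau = A * P^n * exp(Ea/(R*T))
P^n = 10^(-1.08) = 0.08317638
Ea/(R*T) = 42151/(8.314*1030) = 4.922216
exp(Ea/(R*T)) = 137.306500
tau = 0.04 * 0.08317638 * 137.306500 = 0.4568 ms


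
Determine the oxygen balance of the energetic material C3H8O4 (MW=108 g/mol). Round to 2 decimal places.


OB = -1600 * (2C + H/2 - O) / MW
Inner = 2*3 + 8/2 - 4 = 6.00
OB = -1600 * 6.00 / 108 = -88.89%


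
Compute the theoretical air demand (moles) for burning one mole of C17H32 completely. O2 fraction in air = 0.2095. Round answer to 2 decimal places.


Balanced combustion: C17H32 + 25 O2 -> 17 CO2 + 16 H2O
O2 needed = C + H/4 = 17 + 32/4 = 25.00 moles
Air moles = O2 / 0.2095 = 25.00 / 0.2095 = 119.33 moles air


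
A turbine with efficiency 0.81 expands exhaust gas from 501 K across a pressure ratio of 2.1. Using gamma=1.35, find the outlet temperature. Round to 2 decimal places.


T_out = T_in * (1 - eta * (1 - PR^(-(gamma-1)/gamma)))
Exponent = -(1.35-1)/1.35 = -0.25925926
PR^exp = 2.1^(-0.25925926) = 0.82501466
Factor = 1 - 0.81*(1 - 0.82501466) = 0.85826187
T_out = 501 * 0.85826187 = 429.99 K


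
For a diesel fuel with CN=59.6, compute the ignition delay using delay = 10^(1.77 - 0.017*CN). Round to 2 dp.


delay = 10^(1.77 - 0.017*CN)
Exponent = 1.77 - 0.017*59.6 = 0.7568
delay = 10^0.7568 = 5.71 ms


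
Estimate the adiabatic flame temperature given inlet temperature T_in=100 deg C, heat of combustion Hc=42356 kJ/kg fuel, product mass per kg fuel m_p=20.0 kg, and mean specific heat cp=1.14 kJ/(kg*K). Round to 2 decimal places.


T_ad = T_in + Hc / (m_p * cp)
Denominator = 20.0 * 1.14 = 22.8000
Temperature rise = 42356 / 22.8000 = 1857.72 K
T_ad = 100 + 1857.72 = 1957.72 deg C


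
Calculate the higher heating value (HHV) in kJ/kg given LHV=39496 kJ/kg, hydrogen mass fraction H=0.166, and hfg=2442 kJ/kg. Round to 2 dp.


HHV = LHV + hfg * 9 * H
Water addition = 2442 * 9 * 0.166 = 3648.348 kJ/kg
HHV = 39496 + 3648.348 = 43144.35 kJ/kg


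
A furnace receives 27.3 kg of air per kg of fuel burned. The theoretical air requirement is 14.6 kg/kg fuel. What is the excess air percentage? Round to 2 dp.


Excess air = actual - stoichiometric = 27.3 - 14.6 = 12.70 kg/kg fuel
Excess air % = (excess / stoich) * 100 = (12.70 / 14.6) * 100 = 86.99%


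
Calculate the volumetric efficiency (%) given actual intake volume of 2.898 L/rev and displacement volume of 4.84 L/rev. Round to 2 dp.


eta_v = (V_actual / V_disp) * 100
Ratio = 2.898 / 4.84 = 0.5988
eta_v = 0.5988 * 100 = 59.88%


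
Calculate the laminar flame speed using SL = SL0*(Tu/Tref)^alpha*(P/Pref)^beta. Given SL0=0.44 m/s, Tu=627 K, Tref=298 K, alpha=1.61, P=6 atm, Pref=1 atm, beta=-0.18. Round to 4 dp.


SL = SL0 * (Tu/Tref)^alpha * (P/Pref)^beta
T ratio = 627/298 = 2.10402685
(T ratio)^alpha = 2.10402685^1.61 = 3.312170
(P/Pref)^beta = 6^(-0.18) = 0.724324
SL = 0.44 * 3.312170 * 0.724324 = 1.0556 m/s


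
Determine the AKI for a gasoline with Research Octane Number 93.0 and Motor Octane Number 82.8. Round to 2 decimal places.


AKI = (RON + MON) / 2
AKI = (93.0 + 82.8) / 2
AKI = 175.8 / 2 = 87.90


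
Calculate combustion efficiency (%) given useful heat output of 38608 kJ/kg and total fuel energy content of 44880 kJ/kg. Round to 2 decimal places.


Efficiency = (Q_useful / Q_fuel) * 100
Efficiency = (38608 / 44880) * 100
Efficiency = 0.8602 * 100 = 86.02%


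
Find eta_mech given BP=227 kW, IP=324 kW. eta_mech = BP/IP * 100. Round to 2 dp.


eta_mech = (BP / IP) * 100
Ratio = 227 / 324 = 0.7006
eta_mech = 0.7006 * 100 = 70.06%


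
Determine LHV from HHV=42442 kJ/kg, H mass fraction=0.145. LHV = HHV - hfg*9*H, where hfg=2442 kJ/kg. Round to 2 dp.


LHV = HHV - hfg * 9 * H
Water correction = 2442 * 9 * 0.145 = 3186.810 kJ/kg
LHV = 42442 - 3186.810 = 39255.19 kJ/kg


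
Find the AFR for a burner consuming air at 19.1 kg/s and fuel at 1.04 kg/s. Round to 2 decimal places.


AFR = m_air / m_fuel
AFR = 19.1 / 1.04 = 18.37
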